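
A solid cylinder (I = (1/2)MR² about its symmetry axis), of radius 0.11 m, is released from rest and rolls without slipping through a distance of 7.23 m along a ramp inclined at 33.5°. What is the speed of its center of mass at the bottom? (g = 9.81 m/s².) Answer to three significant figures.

The moment of inertia is (1/2)MR², giving k ≡ I/(MR²) = 0.5.
Since it rolls without slipping, ω = v/R and KE = ½Mv² + ½Iω² = ½(1+k)Mv² = (3/4)Mv².
The vertical drop is h = L sinθ = 7.23 × sin33.5° = 3.991 m.
Setting Mgh = (3/4)Mv² gives v = √(2gh/(1+k)) = √(2·9.81·3.991/1.5) ≈ 7.22 m/s.

v ≈ 7.22 m/s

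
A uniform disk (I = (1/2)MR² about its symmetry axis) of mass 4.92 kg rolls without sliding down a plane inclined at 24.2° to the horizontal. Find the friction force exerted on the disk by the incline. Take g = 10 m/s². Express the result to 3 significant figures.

Here I = (1/2)MR², so the shape factor k = I/(MR²) = 0.5.
Translational: Mg sinθ − f = Ma. Rotational about the CM: fR = Iα = kMRa, so f = kMa.
Combining, a = g sinθ/(1+k) and f = kMa = kMg sinθ/(1+k).
f = 0.5 × 4.92 × 10 × sin24.2° / 1.5 ≈ 6.72 N.

f ≈ 6.72 N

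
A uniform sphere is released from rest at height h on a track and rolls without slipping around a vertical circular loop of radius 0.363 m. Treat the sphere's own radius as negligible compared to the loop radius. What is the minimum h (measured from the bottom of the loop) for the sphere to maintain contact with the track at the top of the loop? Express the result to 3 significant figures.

h_min ≈ 0.980 m

For this body I = (2/5)MR², i.e. k = I/(MR²) = 0.4.
At the top, contact is just lost when gravity alone supplies the centripetal force: Mg = Mv_top²/r, i.e. v_top² = gr.
With ω = v/R, the kinetic energy at speed v is ½(1+k)Mv² = (7/10)Mv².
Energy conservation from release (height h) to the top (height 2r): Mgh = Mg(2r) + (7/10)M·gr.
Thus h_min = 2r + (1+k)r/2 = r(2 + 1.4/2) = 0.363 × 2.7 ≈ 0.980 m.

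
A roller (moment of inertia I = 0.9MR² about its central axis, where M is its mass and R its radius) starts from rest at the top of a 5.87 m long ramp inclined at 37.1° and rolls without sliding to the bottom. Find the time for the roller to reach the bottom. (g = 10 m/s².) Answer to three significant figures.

For this body I = 0.9MR², i.e. k = I/(MR²) = 0.9.
Along the incline Mg sinθ − f = Ma, and torque about the center fR = Iα = kMR²(a/R) gives f = kMa.
Hence a = g sinθ/(1+k) = 10×sin37.1°/1.9 = 3.175 m/s².
With constant a from rest, t = √(2L/a) = √(2·5.87/3.175) ≈ 1.92 s.

t ≈ 1.92 s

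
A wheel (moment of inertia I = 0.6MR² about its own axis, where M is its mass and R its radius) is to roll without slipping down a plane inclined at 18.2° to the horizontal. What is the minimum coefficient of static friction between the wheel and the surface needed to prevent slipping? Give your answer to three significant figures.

With I = 0.6MR², the ratio k = I/(MR²) is 0.6.
Along the incline Mg sinθ − f = Ma, and torque about the center fR = Iα = kMR²(a/R) gives f = kMa.
These give a = g sinθ/(1+k) and the required friction f = kMg sinθ/(1+k).
The normal force is N = Mg cosθ, so μ_min = f/N = k tanθ/(1+k).
μ_min = 0.6 × tan18.2° / 1.6 ≈ 0.123.

μ_min ≈ 0.123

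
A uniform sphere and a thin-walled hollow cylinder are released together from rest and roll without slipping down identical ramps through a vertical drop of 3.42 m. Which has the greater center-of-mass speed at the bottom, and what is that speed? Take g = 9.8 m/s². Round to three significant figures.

For rolling without slipping, Mgh = ½(1+k)Mv² where k = I/(MR²), so v = √(2gh/(1+k)).
Uniform sphere: k = 0.4, giving v = √(2×9.8×3.42/1.4) = 6.92 m/s.
Thin-walled hollow cylinder: k = 1, giving v = √(2×9.8×3.42/2) = 5.789 m/s.
The smaller k wins: the uniform sphere, at ≈ 6.92 m/s.

the uniform sphere, at v ≈ 6.92 m/s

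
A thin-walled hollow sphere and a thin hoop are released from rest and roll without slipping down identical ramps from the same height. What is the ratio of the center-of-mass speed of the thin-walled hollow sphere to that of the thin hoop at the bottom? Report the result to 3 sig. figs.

Each satisfies Mgh = ½(1+k)Mv² with k = I/(MR²), so v ∝ 1/√(1+k).
For the thin-walled hollow sphere k = 2/3; for the thin hoop k = 1.
v₁/v₂ = √((1+k₂)/(1+k₁)) = √(2/1.667) ≈ 1.10.

v_ratio ≈ 1.10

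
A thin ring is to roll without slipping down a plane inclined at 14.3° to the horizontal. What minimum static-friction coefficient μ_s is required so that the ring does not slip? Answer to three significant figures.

The moment of inertia is MR², giving k ≡ I/(MR²) = 1.
Translational: Mg sinθ − f = Ma. Rotational about the CM: fR = Iα = kMRa, so f = kMa.
These give a = g sinθ/(1+k) and the required friction f = kMg sinθ/(1+k).
With N = Mg cosθ, the no-slip condition f ≤ μN gives μ_min = f/N = k tanθ/(1+k).
μ_min = 1 × tan14.3° / 2 ≈ 0.127.

μ_min ≈ 0.127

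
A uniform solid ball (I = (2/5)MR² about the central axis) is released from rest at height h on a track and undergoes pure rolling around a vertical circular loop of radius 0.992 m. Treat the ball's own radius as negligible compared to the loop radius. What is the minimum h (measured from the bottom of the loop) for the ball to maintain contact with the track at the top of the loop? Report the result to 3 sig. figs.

h_min ≈ 2.68 m

The moment of inertia is (2/5)MR², giving k ≡ I/(MR²) = 0.4.
At the top of the loop, the minimum-contact condition is Mg = Mv_top²/r, so v_top² = gr.
With ω = v/R, the kinetic energy at speed v is ½(1+k)Mv² = (7/10)Mv².
Energy conservation from release (height h) to the top (height 2r): Mgh = Mg(2r) + (7/10)M·gr.
Thus h_min = 2r + (1+k)r/2 = r(2 + 1.4/2) = 0.992 × 2.7 ≈ 2.68 m.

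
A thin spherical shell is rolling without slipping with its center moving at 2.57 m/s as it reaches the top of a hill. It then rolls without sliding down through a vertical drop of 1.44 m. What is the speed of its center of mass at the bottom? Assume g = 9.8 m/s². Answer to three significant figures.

v ≈ 4.85 m/s

Here I = (2/3)MR², so the shape factor k = I/(MR²) = 2/3.
Since it rolls without slipping, ω = v/R and KE = ½Mv² + ½Iω² = ½(1+k)Mv² = (5/6)Mv².
Energy conservation: (5/6)Mv₀² + Mgh = (5/6)Mv², so v² = v₀² + 2gh/(1+k).
v = √(2.57² + 2×9.8×1.44/1.667) = √23.54 ≈ 4.85 m/s.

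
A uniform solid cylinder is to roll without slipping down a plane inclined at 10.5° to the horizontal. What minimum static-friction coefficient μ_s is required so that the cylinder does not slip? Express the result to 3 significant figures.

The moment of inertia is (1/2)MR², giving k ≡ I/(MR²) = 0.5.
Along the incline Mg sinθ − f = Ma, and torque about the center fR = Iα = kMR²(a/R) gives f = kMa.
These give a = g sinθ/(1+k) and the required friction f = kMg sinθ/(1+k).
With N = Mg cosθ, the no-slip condition f ≤ μN gives μ_min = f/N = k tanθ/(1+k).
μ_min = 0.5 × tan10.5° / 1.5 ≈ 0.0618.

μ_min ≈ 0.0618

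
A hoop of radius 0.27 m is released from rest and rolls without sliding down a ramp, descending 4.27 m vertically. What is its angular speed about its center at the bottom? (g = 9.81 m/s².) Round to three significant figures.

ω ≈ 24.0 rad/s

The moment of inertia is MR², giving k ≡ I/(MR²) = 1.
The rolling condition ω = v/R makes the rotational term ½I(v/R)² = ½kMv², so KE_total = ½(1+k)Mv² = Mv².
Energy conservation Mgh = ½(1+k)Mv² gives v = √(2gh/(1+k)) = √(2 × 9.81 × 4.27 / 2) = 6.472 m/s.
Then ω = v/R = 6.472 / 0.27 ≈ 24.0 rad/s.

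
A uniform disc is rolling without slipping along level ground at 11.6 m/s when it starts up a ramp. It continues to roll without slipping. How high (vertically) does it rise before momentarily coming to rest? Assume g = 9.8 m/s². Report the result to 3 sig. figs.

For this body I = (1/2)MR², i.e. k = I/(MR²) = 0.5.
Rolling without slipping gives ω = v/R, so the total kinetic energy is ½Mv² + ½Iω² = ½(1+k)Mv² = (3/4)Mv².
At the top the kinetic energy is zero, so (3/4)Mv₀² = Mgh.
Thus h = (1+k)v₀²/(2g) = 1.5 × 11.6² / (2 × 9.8) ≈ 10.3 m.

h ≈ 10.3 m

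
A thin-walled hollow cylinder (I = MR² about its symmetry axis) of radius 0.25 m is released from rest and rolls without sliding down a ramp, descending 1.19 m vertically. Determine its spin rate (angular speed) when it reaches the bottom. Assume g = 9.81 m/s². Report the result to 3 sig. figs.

ω ≈ 13.7 rad/s

Here I = MR², so the shape factor k = I/(MR²) = 1.
Rolling without slipping gives ω = v/R, so the total kinetic energy is ½Mv² + ½Iω² = ½(1+k)Mv² = Mv².
Energy conservation Mgh = ½(1+k)Mv² gives v = √(2gh/(1+k)) = √(2 × 9.81 × 1.19 / 2) = 3.417 m/s.
The angular speed follows from ω = v/R = 3.417/0.25 ≈ 13.7 rad/s.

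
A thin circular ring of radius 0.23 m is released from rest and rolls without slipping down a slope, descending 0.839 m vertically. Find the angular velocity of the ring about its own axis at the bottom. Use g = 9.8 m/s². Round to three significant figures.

ω ≈ 12.5 rad/s

The moment of inertia is MR², giving k ≡ I/(MR²) = 1.
The rolling condition ω = v/R makes the rotational term ½I(v/R)² = ½kMv², so KE_total = ½(1+k)Mv² = Mv².
Energy conservation Mgh = ½(1+k)Mv² gives v = √(2gh/(1+k)) = √(2 × 9.8 × 0.839 / 2) = 2.867 m/s.
The angular speed follows from ω = v/R = 2.867/0.23 ≈ 12.5 rad/s.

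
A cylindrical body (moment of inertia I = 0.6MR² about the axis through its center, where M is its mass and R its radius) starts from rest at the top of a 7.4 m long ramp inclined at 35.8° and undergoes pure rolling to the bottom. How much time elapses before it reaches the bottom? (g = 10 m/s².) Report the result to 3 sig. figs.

For this body I = 0.6MR², i.e. k = I/(MR²) = 0.6.
Translational: Mg sinθ − f = Ma. Rotational about the CM: fR = Iα = kMRa, so f = kMa.
Hence a = g sinθ/(1+k) = 10×sin35.8°/1.6 = 3.656 m/s².
Starting from rest, L = ½at², so t = √(2L/a) = √(2×7.4/3.656) ≈ 2.01 s.

t ≈ 2.01 s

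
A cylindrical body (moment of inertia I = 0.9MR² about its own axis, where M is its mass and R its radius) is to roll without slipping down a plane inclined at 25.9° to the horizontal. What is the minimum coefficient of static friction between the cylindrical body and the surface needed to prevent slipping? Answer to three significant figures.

μ_min ≈ 0.230

For this body I = 0.9MR², i.e. k = I/(MR²) = 0.9.
Translational: Mg sinθ − f = Ma. Rotational about the CM: fR = Iα = kMRa, so f = kMa.
These give a = g sinθ/(1+k) and the required friction f = kMg sinθ/(1+k).
With N = Mg cosθ, the no-slip condition f ≤ μN gives μ_min = f/N = k tanθ/(1+k).
μ_min = 0.9 × tan25.9° / 1.9 ≈ 0.230.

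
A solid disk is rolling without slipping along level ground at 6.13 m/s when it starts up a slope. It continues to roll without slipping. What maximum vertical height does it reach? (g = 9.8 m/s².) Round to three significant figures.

h ≈ 2.88 m

For this body I = (1/2)MR², i.e. k = I/(MR²) = 0.5.
Since it rolls without slipping, ω = v/R and KE = ½Mv² + ½Iω² = ½(1+k)Mv² = (3/4)Mv².
All of this converts to potential energy at the highest point: (3/4)Mv₀² = Mgh.
Thus h = (1+k)v₀²/(2g) = 1.5 × 6.13² / (2 × 9.8) ≈ 2.88 m.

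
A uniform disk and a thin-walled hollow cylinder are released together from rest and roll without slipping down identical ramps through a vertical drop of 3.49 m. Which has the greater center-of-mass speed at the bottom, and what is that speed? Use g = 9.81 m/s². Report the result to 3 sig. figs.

For rolling without slipping, Mgh = ½(1+k)Mv² where k = I/(MR²), so v = √(2gh/(1+k)).
Uniform disk: k = 0.5, giving v = √(2×9.81×3.49/1.5) = 6.756 m/s.
Thin-walled hollow cylinder: k = 1, giving v = √(2×9.81×3.49/2) = 5.851 m/s.
The smaller k wins: the uniform disk, at ≈ 6.76 m/s.

the uniform disk, at v ≈ 6.76 m/s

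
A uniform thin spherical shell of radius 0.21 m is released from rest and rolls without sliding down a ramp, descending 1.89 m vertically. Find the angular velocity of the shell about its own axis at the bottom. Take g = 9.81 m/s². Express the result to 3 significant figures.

With I = (2/3)MR², the ratio k = I/(MR²) is 2/3.
Since it rolls without slipping, ω = v/R and KE = ½Mv² + ½Iω² = ½(1+k)Mv² = (5/6)Mv².
Energy conservation Mgh = ½(1+k)Mv² gives v = √(2gh/(1+k)) = √(2 × 9.81 × 1.89 / 1.667) = 4.717 m/s.
Then ω = v/R = 4.717 / 0.21 ≈ 22.5 rad/s.

ω ≈ 22.5 rad/s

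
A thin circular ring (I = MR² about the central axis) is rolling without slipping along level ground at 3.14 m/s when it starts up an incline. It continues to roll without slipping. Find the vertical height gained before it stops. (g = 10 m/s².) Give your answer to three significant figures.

h ≈ 0.986 m

For this body I = MR², i.e. k = I/(MR²) = 1.
The rolling condition ω = v/R makes the rotational term ½I(v/R)² = ½kMv², so KE_total = ½(1+k)Mv² = Mv².
All of this converts to potential energy at the highest point: Mv₀² = Mgh.
Thus h = (1+k)v₀²/(2g) = 2 × 3.14² / (2 × 10) ≈ 0.986 m.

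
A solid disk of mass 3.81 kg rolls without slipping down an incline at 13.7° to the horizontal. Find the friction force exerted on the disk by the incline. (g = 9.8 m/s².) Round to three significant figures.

f ≈ 2.95 N

For this body I = (1/2)MR², i.e. k = I/(MR²) = 0.5.
Translational: Mg sinθ − f = Ma. Rotational about the CM: fR = Iα = kMRa, so f = kMa.
Combining, a = g sinθ/(1+k) and f = kMa = kMg sinθ/(1+k).
f = 0.5 × 3.81 × 9.8 × sin13.7° / 1.5 ≈ 2.95 N.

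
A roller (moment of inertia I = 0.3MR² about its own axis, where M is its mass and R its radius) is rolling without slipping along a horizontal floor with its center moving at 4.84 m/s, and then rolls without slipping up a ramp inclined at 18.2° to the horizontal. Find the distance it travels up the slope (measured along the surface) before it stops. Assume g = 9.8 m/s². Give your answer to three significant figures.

d ≈ 4.97 m

For this body I = 0.3MR², i.e. k = I/(MR²) = 0.3.
Since it rolls without slipping, ω = v/R and KE = ½Mv² + ½Iω² = ½(1+k)Mv² = (13/20)Mv².
Setting this equal to Mgh gives the vertical rise h = (1+k)v₀²/(2g) = 1.3×4.84²/(2×9.8) = 1.554 m.
The distance along the slope is d = h/sinθ = 1.554/sin18.2° ≈ 4.97 m.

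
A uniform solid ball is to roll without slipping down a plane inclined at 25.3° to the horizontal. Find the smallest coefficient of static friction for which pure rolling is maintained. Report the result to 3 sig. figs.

μ_min ≈ 0.135

The moment of inertia is (2/5)MR², giving k ≡ I/(MR²) = 0.4.
Newton's second law down the slope: Mg sinθ − f = Ma. The torque equation fR = Iα (with α = a/R) gives f = kMa.
These give a = g sinθ/(1+k) and the required friction f = kMg sinθ/(1+k).
With N = Mg cosθ, the no-slip condition f ≤ μN gives μ_min = f/N = k tanθ/(1+k).
μ_min = 0.4 × tan25.3° / 1.4 ≈ 0.135.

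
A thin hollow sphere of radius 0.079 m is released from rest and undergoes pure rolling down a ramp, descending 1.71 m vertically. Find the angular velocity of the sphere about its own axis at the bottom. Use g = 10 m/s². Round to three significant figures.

Here I = (2/3)MR², so the shape factor k = I/(MR²) = 2/3.
Since it rolls without slipping, ω = v/R and KE = ½Mv² + ½Iω² = ½(1+k)Mv² = (5/6)Mv².
Energy conservation Mgh = ½(1+k)Mv² gives v = √(2gh/(1+k)) = √(2 × 10 × 1.71 / 1.667) = 4.53 m/s.
Then ω = v/R = 4.53 / 0.079 ≈ 57.3 rad/s.

ω ≈ 57.3 rad/s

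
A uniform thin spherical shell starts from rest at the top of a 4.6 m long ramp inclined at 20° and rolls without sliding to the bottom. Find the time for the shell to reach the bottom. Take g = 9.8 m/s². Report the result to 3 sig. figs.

For this body I = (2/3)MR², i.e. k = I/(MR²) = 2/3.
Newton's second law down the slope: Mg sinθ − f = Ma. The torque equation fR = Iα (with α = a/R) gives f = kMa.
Hence a = g sinθ/(1+k) = 9.8×sin20°/1.667 = 2.011 m/s².
With constant a from rest, t = √(2L/a) = √(2·4.6/2.011) ≈ 2.14 s.

t ≈ 2.14 s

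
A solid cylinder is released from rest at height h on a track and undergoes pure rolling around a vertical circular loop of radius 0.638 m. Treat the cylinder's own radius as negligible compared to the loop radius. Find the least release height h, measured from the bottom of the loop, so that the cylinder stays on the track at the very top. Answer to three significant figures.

h_min ≈ 1.75 m

Here I = (1/2)MR², so the shape factor k = I/(MR²) = 0.5.
At the top of the loop, the minimum-contact condition is Mg = Mv_top²/r, so v_top² = gr.
With ω = v/R, the kinetic energy at speed v is ½(1+k)Mv² = (3/4)Mv².
Energy conservation from release (height h) to the top (height 2r): Mgh = Mg(2r) + (3/4)M·gr.
Thus h_min = 2r + (1+k)r/2 = r(2 + 1.5/2) = 0.638 × 2.75 ≈ 1.75 m.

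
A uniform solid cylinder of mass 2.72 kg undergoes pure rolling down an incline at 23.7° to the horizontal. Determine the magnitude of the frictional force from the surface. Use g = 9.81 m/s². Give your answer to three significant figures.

For this body I = (1/2)MR², i.e. k = I/(MR²) = 0.5.
Newton's second law down the slope: Mg sinθ − f = Ma. The torque equation fR = Iα (with α = a/R) gives f = kMa.
Combining, a = g sinθ/(1+k) and f = kMa = kMg sinθ/(1+k).
f = 0.5 × 2.72 × 9.81 × sin23.7° / 1.5 ≈ 3.58 N.

f ≈ 3.58 N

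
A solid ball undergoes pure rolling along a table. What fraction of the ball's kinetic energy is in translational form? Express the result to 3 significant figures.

Here I = (2/5)MR², so the shape factor k = I/(MR²) = 0.4.
With ω = v/R, KE_trans = ½Mv² and KE_rot = ½Iω² = ½kMv², so KE_total = ½(1+k)Mv².
The translational fraction is therefore 1/(1+k) = 1/1.4 ≈ 0.714.

fraction ≈ 0.714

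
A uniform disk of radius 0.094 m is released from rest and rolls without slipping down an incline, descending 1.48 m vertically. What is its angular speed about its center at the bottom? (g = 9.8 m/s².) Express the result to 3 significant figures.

ω ≈ 46.8 rad/s

For this body I = (1/2)MR², i.e. k = I/(MR²) = 0.5.
Pure rolling means v = ωR; then KE = ½Mv² + ½I(v/R)² = ½(1+k)Mv² = (3/4)Mv².
Energy conservation Mgh = ½(1+k)Mv² gives v = √(2gh/(1+k)) = √(2 × 9.8 × 1.48 / 1.5) = 4.398 m/s.
The angular speed follows from ω = v/R = 4.398/0.094 ≈ 46.8 rad/s.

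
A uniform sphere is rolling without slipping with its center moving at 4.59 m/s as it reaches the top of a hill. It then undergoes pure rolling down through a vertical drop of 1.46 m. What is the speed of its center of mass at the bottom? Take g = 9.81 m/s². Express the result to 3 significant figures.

With I = (2/5)MR², the ratio k = I/(MR²) is 0.4.
Pure rolling means v = ωR; then KE = ½Mv² + ½I(v/R)² = ½(1+k)Mv² = (7/10)Mv².
Energy conservation: (7/10)Mv₀² + Mgh = (7/10)Mv², so v² = v₀² + 2gh/(1+k).
v = √(4.59² + 2×9.81×1.46/1.4) = √41.53 ≈ 6.44 m/s.

v ≈ 6.44 m/s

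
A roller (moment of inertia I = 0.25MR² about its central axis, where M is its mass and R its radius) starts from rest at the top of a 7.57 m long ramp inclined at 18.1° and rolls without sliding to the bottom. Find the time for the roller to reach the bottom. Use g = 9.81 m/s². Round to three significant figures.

t ≈ 2.49 s

Here I = 0.25MR², so the shape factor k = I/(MR²) = 0.25.
Newton's second law down the slope: Mg sinθ − f = Ma. The torque equation fR = Iα (with α = a/R) gives f = kMa.
Hence a = g sinθ/(1+k) = 9.81×sin18.1°/1.25 = 2.438 m/s².
With constant a from rest, t = √(2L/a) = √(2·7.57/2.438) ≈ 2.49 s.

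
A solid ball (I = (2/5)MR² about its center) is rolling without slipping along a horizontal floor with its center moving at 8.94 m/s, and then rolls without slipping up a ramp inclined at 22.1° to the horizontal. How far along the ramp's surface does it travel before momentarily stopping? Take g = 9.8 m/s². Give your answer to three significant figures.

For this body I = (2/5)MR², i.e. k = I/(MR²) = 0.4.
Pure rolling means v = ωR; then KE = ½Mv² + ½I(v/R)² = ½(1+k)Mv² = (7/10)Mv².
Setting this equal to Mgh gives the vertical rise h = (1+k)v₀²/(2g) = 1.4×8.94²/(2×9.8) = 5.709 m.
Along the incline, d = h/sinθ = 5.709/sin22.1° ≈ 15.2 m.

d ≈ 15.2 m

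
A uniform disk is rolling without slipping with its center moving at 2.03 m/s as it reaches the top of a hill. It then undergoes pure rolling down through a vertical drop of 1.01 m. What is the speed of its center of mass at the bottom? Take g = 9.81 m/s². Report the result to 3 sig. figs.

Here I = (1/2)MR², so the shape factor k = I/(MR²) = 0.5.
Pure rolling means v = ωR; then KE = ½Mv² + ½I(v/R)² = ½(1+k)Mv² = (3/4)Mv².
Energy conservation: (3/4)Mv₀² + Mgh = (3/4)Mv², so v² = v₀² + 2gh/(1+k).
v = √(2.03² + 2×9.81×1.01/1.5) = √17.33 ≈ 4.16 m/s.

v ≈ 4.16 m/s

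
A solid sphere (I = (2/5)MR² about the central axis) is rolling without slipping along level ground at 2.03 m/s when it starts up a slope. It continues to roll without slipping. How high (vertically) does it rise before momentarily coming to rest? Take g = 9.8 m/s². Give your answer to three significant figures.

With I = (2/5)MR², the ratio k = I/(MR²) is 0.4.
Pure rolling means v = ωR; then KE = ½Mv² + ½I(v/R)² = ½(1+k)Mv² = (7/10)Mv².
All of this converts to potential energy at the highest point: (7/10)Mv₀² = Mgh.
Thus h = (1+k)v₀²/(2g) = 1.4 × 2.03² / (2 × 9.8) ≈ 0.294 m.

h ≈ 0.294 m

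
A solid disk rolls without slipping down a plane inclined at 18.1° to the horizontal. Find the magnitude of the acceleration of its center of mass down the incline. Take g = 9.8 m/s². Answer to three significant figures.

a ≈ 2.03 m/s²

Here I = (1/2)MR², so the shape factor k = I/(MR²) = 0.5.
Translational: Mg sinθ − f = Ma. Rotational about the CM: fR = Iα = kMRa, so f = kMa.
Eliminating f: Mg sinθ = (1+k)Ma, so a = g sinθ/(1+k) = 9.8 × sin18.1° / 1.5 ≈ 2.03 m/s².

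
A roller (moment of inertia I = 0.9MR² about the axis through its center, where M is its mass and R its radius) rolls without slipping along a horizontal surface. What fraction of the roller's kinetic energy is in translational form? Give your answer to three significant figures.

fraction ≈ 0.526

Here I = 0.9MR², so the shape factor k = I/(MR²) = 0.9.
With ω = v/R, KE_trans = ½Mv² and KE_rot = ½Iω² = ½kMv², so KE_total = ½(1+k)Mv².
The translational fraction is therefore 1/(1+k) = 1/1.9 ≈ 0.526.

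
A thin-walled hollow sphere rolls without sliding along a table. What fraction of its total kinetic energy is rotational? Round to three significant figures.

The moment of inertia is (2/3)MR², giving k ≡ I/(MR²) = 2/3.
With ω = v/R, KE_trans = ½Mv² and KE_rot = ½Iω² = ½kMv², so KE_total = ½(1+k)Mv².
The rotational fraction is therefore k/(1+k) = (2/3)/1.667 ≈ 0.400.

fraction ≈ 0.400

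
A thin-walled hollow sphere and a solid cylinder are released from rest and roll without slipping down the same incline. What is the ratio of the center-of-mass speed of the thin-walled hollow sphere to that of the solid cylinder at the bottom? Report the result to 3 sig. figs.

v_ratio ≈ 0.949

Each satisfies Mgh = ½(1+k)Mv² with k = I/(MR²), so v ∝ 1/√(1+k).
For the thin-walled hollow sphere k = 2/3; for the solid cylinder k = 0.5.
v₁/v₂ = √((1+k₂)/(1+k₁)) = √(1.5/1.667) ≈ 0.949.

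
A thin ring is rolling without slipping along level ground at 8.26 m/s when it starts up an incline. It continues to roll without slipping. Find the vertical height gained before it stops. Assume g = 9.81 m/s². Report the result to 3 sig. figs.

h ≈ 6.95 m

With I = MR², the ratio k = I/(MR²) is 1.
The rolling condition ω = v/R makes the rotational term ½I(v/R)² = ½kMv², so KE_total = ½(1+k)Mv² = Mv².
All of this converts to potential energy at the highest point: Mv₀² = Mgh.
Thus h = (1+k)v₀²/(2g) = 2 × 8.26² / (2 × 9.81) ≈ 6.95 m.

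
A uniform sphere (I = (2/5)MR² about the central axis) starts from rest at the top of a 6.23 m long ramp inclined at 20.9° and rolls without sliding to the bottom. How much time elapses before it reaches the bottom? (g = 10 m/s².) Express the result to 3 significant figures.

The moment of inertia is (2/5)MR², giving k ≡ I/(MR²) = 0.4.
Translational: Mg sinθ − f = Ma. Rotational about the CM: fR = Iα = kMRa, so f = kMa.
Hence a = g sinθ/(1+k) = 10×sin20.9°/1.4 = 2.548 m/s².
Starting from rest, L = ½at², so t = √(2L/a) = √(2×6.23/2.548) ≈ 2.21 s.

t ≈ 2.21 s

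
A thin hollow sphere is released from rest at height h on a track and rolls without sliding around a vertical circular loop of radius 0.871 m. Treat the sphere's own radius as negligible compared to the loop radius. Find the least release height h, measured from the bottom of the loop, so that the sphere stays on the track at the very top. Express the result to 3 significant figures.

h_min ≈ 2.47 m

The moment of inertia is (2/3)MR², giving k ≡ I/(MR²) = 2/3.
At the top of the loop, the minimum-contact condition is Mg = Mv_top²/r, so v_top² = gr.
With ω = v/R, the kinetic energy at speed v is ½(1+k)Mv² = (5/6)Mv².
Energy conservation from release (height h) to the top (height 2r): Mgh = Mg(2r) + (5/6)M·gr.
Thus h_min = 2r + (1+k)r/2 = r(2 + 1.667/2) = 0.871 × 2.833 ≈ 2.47 m.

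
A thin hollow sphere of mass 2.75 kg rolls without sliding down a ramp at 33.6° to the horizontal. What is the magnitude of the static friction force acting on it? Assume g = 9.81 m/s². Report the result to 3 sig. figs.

For this body I = (2/3)MR², i.e. k = I/(MR²) = 2/3.
Translational: Mg sinθ − f = Ma. Rotational about the CM: fR = Iα = kMRa, so f = kMa.
Combining, a = g sinθ/(1+k) and f = kMa = kMg sinθ/(1+k).
f = (2/3) × 2.75 × 9.81 × sin33.6° / 1.667 ≈ 5.97 N.

f ≈ 5.97 N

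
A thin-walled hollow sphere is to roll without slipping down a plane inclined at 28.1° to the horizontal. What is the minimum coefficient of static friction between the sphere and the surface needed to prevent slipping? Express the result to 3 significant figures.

μ_min ≈ 0.214

The moment of inertia is (2/3)MR², giving k ≡ I/(MR²) = 2/3.
Along the incline Mg sinθ − f = Ma, and torque about the center fR = Iα = kMR²(a/R) gives f = kMa.
These give a = g sinθ/(1+k) and the required friction f = kMg sinθ/(1+k).
The normal force is N = Mg cosθ, so μ_min = f/N = k tanθ/(1+k).
μ_min = (2/3) × tan28.1° / 1.667 ≈ 0.214.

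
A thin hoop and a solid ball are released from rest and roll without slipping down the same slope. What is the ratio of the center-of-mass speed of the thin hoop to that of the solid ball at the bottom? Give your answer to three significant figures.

v_ratio ≈ 0.837

Each satisfies Mgh = ½(1+k)Mv² with k = I/(MR²), so v ∝ 1/√(1+k).
For the thin hoop k = 1; for the solid ball k = 0.4.
v₁/v₂ = √((1+k₂)/(1+k₁)) = √(1.4/2) ≈ 0.837.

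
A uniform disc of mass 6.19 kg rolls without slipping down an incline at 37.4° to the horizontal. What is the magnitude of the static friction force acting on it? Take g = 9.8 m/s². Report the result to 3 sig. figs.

For this body I = (1/2)MR², i.e. k = I/(MR²) = 0.5.
Translational: Mg sinθ − f = Ma. Rotational about the CM: fR = Iα = kMRa, so f = kMa.
Combining, a = g sinθ/(1+k) and f = kMa = kMg sinθ/(1+k).
f = 0.5 × 6.19 × 9.8 × sin37.4° / 1.5 ≈ 12.3 N.

f ≈ 12.3 N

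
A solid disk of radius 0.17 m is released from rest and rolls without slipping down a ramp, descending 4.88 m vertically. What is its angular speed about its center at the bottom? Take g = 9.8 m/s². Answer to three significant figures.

With I = (1/2)MR², the ratio k = I/(MR²) is 0.5.
Pure rolling means v = ωR; then KE = ½Mv² + ½I(v/R)² = ½(1+k)Mv² = (3/4)Mv².
Energy conservation Mgh = ½(1+k)Mv² gives v = √(2gh/(1+k)) = √(2 × 9.8 × 4.88 / 1.5) = 7.985 m/s.
The angular speed follows from ω = v/R = 7.985/0.17 ≈ 47.0 rad/s.

ω ≈ 47.0 rad/s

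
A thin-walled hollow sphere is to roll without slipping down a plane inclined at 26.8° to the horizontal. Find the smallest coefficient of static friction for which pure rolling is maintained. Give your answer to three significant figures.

With I = (2/3)MR², the ratio k = I/(MR²) is 2/3.
Along the incline Mg sinθ − f = Ma, and torque about the center fR = Iα = kMR²(a/R) gives f = kMa.
These give a = g sinθ/(1+k) and the required friction f = kMg sinθ/(1+k).
With N = Mg cosθ, the no-slip condition f ≤ μN gives μ_min = f/N = k tanθ/(1+k).
μ_min = (2/3) × tan26.8° / 1.667 ≈ 0.202.

μ_min ≈ 0.202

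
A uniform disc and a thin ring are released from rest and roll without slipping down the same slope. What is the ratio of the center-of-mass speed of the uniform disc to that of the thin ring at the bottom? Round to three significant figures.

Each satisfies Mgh = ½(1+k)Mv² with k = I/(MR²), so v ∝ 1/√(1+k).
For the uniform disc k = 0.5; for the thin ring k = 1.
v₁/v₂ = √((1+k₂)/(1+k₁)) = √(2/1.5) ≈ 1.15.

v_ratio ≈ 1.15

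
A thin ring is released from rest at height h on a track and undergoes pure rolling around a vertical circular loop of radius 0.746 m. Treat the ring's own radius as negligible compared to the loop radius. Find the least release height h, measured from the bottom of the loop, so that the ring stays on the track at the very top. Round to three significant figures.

h_min ≈ 2.24 m

For this body I = MR², i.e. k = I/(MR²) = 1.
At the top, contact is just lost when gravity alone supplies the centripetal force: Mg = Mv_top²/r, i.e. v_top² = gr.
With ω = v/R, the kinetic energy at speed v is ½(1+k)Mv² = Mv².
Energy conservation from release (height h) to the top (height 2r): Mgh = Mg(2r) + M·gr.
Thus h_min = 2r + (1+k)r/2 = r(2 + 2/2) = 0.746 × 3 ≈ 2.24 m.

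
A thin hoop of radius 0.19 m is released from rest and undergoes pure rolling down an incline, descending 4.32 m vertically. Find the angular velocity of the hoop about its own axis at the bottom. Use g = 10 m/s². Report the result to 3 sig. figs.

For this body I = MR², i.e. k = I/(MR²) = 1.
Pure rolling means v = ωR; then KE = ½Mv² + ½I(v/R)² = ½(1+k)Mv² = Mv².
Energy conservation Mgh = ½(1+k)Mv² gives v = √(2gh/(1+k)) = √(2 × 10 × 4.32 / 2) = 6.573 m/s.
Then ω = v/R = 6.573 / 0.19 ≈ 34.6 rad/s.

ω ≈ 34.6 rad/s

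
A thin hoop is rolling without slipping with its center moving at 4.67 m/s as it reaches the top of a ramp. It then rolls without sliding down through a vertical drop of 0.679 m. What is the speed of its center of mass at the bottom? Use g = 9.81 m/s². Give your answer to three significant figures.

v ≈ 5.34 m/s

Here I = MR², so the shape factor k = I/(MR²) = 1.
Since it rolls without slipping, ω = v/R and KE = ½Mv² + ½Iω² = ½(1+k)Mv² = Mv².
Conserving energy between top and bottom: Mv² = Mv₀² + Mgh, hence v² = v₀² + 2gh/(1+k).
v = √(4.67² + 2×9.81×0.679/2) = √28.47 ≈ 5.34 m/s.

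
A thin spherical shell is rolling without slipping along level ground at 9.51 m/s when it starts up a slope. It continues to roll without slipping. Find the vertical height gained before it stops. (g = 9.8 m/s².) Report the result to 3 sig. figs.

h ≈ 7.69 m

For this body I = (2/3)MR², i.e. k = I/(MR²) = 2/3.
The rolling condition ω = v/R makes the rotational term ½I(v/R)² = ½kMv², so KE_total = ½(1+k)Mv² = (5/6)Mv².
All of this converts to potential energy at the highest point: (5/6)Mv₀² = Mgh.
Thus h = (1+k)v₀²/(2g) = 1.667 × 9.51² / (2 × 9.8) ≈ 7.69 m.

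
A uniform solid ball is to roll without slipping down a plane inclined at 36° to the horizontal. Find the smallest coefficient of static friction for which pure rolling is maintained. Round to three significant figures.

The moment of inertia is (2/5)MR², giving k ≡ I/(MR²) = 0.4.
Along the incline Mg sinθ − f = Ma, and torque about the center fR = Iα = kMR²(a/R) gives f = kMa.
These give a = g sinθ/(1+k) and the required friction f = kMg sinθ/(1+k).
With N = Mg cosθ, the no-slip condition f ≤ μN gives μ_min = f/N = k tanθ/(1+k).
μ_min = 0.4 × tan36° / 1.4 ≈ 0.208.

μ_min ≈ 0.208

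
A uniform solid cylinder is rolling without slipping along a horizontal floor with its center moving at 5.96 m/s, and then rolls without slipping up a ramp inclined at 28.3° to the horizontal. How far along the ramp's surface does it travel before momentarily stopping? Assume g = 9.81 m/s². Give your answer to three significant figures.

For this body I = (1/2)MR², i.e. k = I/(MR²) = 0.5.
The rolling condition ω = v/R makes the rotational term ½I(v/R)² = ½kMv², so KE_total = ½(1+k)Mv² = (3/4)Mv².
Setting this equal to Mgh gives the vertical rise h = (1+k)v₀²/(2g) = 1.5×5.96²/(2×9.81) = 2.716 m.
The distance along the slope is d = h/sinθ = 2.716/sin28.3° ≈ 5.73 m.

d ≈ 5.73 m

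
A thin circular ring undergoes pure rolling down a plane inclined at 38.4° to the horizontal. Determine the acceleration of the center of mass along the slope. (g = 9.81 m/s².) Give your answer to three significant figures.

a ≈ 3.05 m/s²

The moment of inertia is MR², giving k ≡ I/(MR²) = 1.
Translational: Mg sinθ − f = Ma. Rotational about the CM: fR = Iα = kMRa, so f = kMa.
Eliminating f: Mg sinθ = (1+k)Ma, so a = g sinθ/(1+k) = 9.81 × sin38.4° / 2 ≈ 3.05 m/s².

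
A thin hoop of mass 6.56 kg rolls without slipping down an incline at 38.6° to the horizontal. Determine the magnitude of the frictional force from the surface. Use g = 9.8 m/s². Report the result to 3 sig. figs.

f ≈ 20.1 N

With I = MR², the ratio k = I/(MR²) is 1.
Translational: Mg sinθ − f = Ma. Rotational about the CM: fR = Iα = kMRa, so f = kMa.
Combining, a = g sinθ/(1+k) and f = kMa = kMg sinθ/(1+k).
f = 1 × 6.56 × 9.8 × sin38.6° / 2 ≈ 20.1 N.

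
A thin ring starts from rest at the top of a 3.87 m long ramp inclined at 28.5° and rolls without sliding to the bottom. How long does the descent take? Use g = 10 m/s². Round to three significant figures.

For this body I = MR², i.e. k = I/(MR²) = 1.
Newton's second law down the slope: Mg sinθ − f = Ma. The torque equation fR = Iα (with α = a/R) gives f = kMa.
Hence a = g sinθ/(1+k) = 10×sin28.5°/2 = 2.386 m/s².
Starting from rest, L = ½at², so t = √(2L/a) = √(2×3.87/2.386) ≈ 1.80 s.

t ≈ 1.80 s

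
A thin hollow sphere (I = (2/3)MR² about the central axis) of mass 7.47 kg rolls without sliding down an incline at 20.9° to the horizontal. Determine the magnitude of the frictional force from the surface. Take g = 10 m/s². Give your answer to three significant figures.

Here I = (2/3)MR², so the shape factor k = I/(MR²) = 2/3.
Translational: Mg sinθ − f = Ma. Rotational about the CM: fR = Iα = kMRa, so f = kMa.
Combining, a = g sinθ/(1+k) and f = kMa = kMg sinθ/(1+k).
f = (2/3) × 7.47 × 10 × sin20.9° / 1.667 ≈ 10.7 N.

f ≈ 10.7 N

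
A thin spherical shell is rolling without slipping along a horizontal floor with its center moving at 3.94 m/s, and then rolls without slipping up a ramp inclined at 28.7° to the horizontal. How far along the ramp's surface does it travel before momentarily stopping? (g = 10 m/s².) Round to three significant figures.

d ≈ 2.69 m

The moment of inertia is (2/3)MR², giving k ≡ I/(MR²) = 2/3.
Since it rolls without slipping, ω = v/R and KE = ½Mv² + ½Iω² = ½(1+k)Mv² = (5/6)Mv².
Setting this equal to Mgh gives the vertical rise h = (1+k)v₀²/(2g) = 1.667×3.94²/(2×10) = 1.294 m.
The distance along the slope is d = h/sinθ = 1.294/sin28.7° ≈ 2.69 m.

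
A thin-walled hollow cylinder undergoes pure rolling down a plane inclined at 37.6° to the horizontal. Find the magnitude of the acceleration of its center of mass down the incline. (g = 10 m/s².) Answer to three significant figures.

a ≈ 3.05 m/s²

Here I = MR², so the shape factor k = I/(MR²) = 1.
Along the incline Mg sinθ − f = Ma, and torque about the center fR = Iα = kMR²(a/R) gives f = kMa.
Eliminating f: Mg sinθ = (1+k)Ma, so a = g sinθ/(1+k) = 10 × sin37.6° / 2 ≈ 3.05 m/s².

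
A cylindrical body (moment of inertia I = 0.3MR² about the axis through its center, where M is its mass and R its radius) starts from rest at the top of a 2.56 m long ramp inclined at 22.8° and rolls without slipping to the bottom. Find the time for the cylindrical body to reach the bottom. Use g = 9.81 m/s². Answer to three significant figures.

t ≈ 1.32 s

The moment of inertia is 0.3MR², giving k ≡ I/(MR²) = 0.3.
Along the incline Mg sinθ − f = Ma, and torque about the center fR = Iα = kMR²(a/R) gives f = kMa.
Hence a = g sinθ/(1+k) = 9.81×sin22.8°/1.3 = 2.924 m/s².
Starting from rest, L = ½at², so t = √(2L/a) = √(2×2.56/2.924) ≈ 1.32 s.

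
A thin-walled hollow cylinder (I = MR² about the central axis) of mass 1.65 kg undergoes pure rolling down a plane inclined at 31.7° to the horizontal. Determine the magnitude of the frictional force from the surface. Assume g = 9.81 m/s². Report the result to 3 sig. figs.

f ≈ 4.25 N

The moment of inertia is MR², giving k ≡ I/(MR²) = 1.
Along the incline Mg sinθ − f = Ma, and torque about the center fR = Iα = kMR²(a/R) gives f = kMa.
Combining, a = g sinθ/(1+k) and f = kMa = kMg sinθ/(1+k).
f = 1 × 1.65 × 9.81 × sin31.7° / 2 ≈ 4.25 N.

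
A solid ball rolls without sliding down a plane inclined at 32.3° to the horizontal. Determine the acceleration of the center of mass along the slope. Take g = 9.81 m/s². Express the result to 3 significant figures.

a ≈ 3.74 m/s²

With I = (2/5)MR², the ratio k = I/(MR²) is 0.4.
Translational: Mg sinθ − f = Ma. Rotational about the CM: fR = Iα = kMRa, so f = kMa.
Eliminating f: Mg sinθ = (1+k)Ma, so a = g sinθ/(1+k) = 9.81 × sin32.3° / 1.4 ≈ 3.74 m/s².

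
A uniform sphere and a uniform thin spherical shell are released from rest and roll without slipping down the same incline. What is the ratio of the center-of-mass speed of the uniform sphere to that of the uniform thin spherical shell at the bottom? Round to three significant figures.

Each satisfies Mgh = ½(1+k)Mv² with k = I/(MR²), so v ∝ 1/√(1+k).
For the uniform sphere k = 0.4; for the uniform thin spherical shell k = 2/3.
v₁/v₂ = √((1+k₂)/(1+k₁)) = √(1.667/1.4) ≈ 1.09.

v_ratio ≈ 1.09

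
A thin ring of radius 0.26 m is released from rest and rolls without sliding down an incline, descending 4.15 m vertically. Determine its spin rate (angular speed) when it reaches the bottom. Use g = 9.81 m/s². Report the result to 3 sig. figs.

Here I = MR², so the shape factor k = I/(MR²) = 1.
Rolling without slipping gives ω = v/R, so the total kinetic energy is ½Mv² + ½Iω² = ½(1+k)Mv² = Mv².
Energy conservation Mgh = ½(1+k)Mv² gives v = √(2gh/(1+k)) = √(2 × 9.81 × 4.15 / 2) = 6.381 m/s.
The angular speed follows from ω = v/R = 6.381/0.26 ≈ 24.5 rad/s.

ω ≈ 24.5 rad/s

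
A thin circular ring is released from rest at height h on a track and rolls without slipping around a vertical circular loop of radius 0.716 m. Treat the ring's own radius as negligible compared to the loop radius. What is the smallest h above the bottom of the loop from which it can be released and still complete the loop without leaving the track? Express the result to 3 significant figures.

The moment of inertia is MR², giving k ≡ I/(MR²) = 1.
At the top, contact is just lost when gravity alone supplies the centripetal force: Mg = Mv_top²/r, i.e. v_top² = gr.
With ω = v/R, the kinetic energy at speed v is ½(1+k)Mv² = Mv².
Energy conservation from release (height h) to the top (height 2r): Mgh = Mg(2r) + M·gr.
Thus h_min = 2r + (1+k)r/2 = r(2 + 2/2) = 0.716 × 3 ≈ 2.15 m.

h_min ≈ 2.15 m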